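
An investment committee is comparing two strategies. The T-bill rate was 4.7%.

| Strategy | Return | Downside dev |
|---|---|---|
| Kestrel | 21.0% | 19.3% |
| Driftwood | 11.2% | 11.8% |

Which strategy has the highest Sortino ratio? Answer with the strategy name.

Kestrel

Kestrel: Sortino ratio = (21.0% − 4.7%) / 19.3% = 0.845
Driftwood: Sortino ratio = (11.2% − 4.7%) / 11.8% = 0.551
Highest: Kestrel (0.845).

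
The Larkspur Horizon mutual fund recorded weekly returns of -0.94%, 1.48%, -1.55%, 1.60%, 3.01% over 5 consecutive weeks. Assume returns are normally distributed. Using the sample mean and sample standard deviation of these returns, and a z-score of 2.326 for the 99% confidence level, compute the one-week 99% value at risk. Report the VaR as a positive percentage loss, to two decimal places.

3.71

Mean return μ = 3.600 / 5 = 0.7200%
Σ(r − μ)² = 14.5046; sample σ = √(14.5046/4) = 1.9042%
VaR = −(μ − z·σ) = −(0.7200 − 2.326 × 1.9042) = −(-3.7092) = 3.7092%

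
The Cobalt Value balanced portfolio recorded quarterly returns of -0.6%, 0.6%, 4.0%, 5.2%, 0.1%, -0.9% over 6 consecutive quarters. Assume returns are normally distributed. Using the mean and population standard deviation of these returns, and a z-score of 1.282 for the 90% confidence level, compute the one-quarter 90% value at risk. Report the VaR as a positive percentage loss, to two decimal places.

1.60

Mean return r̄ = 8.40 / 6 = 1.4000%
Σ(r − r̄)² = (-0.6 − 1.4000)² + (0.6 − 1.4000)² + … = 32.8200
population σ = √(32.8200 / 6) = √5.4700 = 2.3388%
VaR = −(r̄ − z·σ) = −(1.4000 − 1.282 × 2.3388) = −(-1.5983) = 1.5983%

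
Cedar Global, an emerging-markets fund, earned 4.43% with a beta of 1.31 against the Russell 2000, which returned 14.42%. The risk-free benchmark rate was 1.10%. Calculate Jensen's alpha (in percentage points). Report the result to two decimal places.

-14.12

CAPM expected return = Rf + β(Rm − Rf) = 1.10% + 1.31 × (14.42% − 1.10%) = 1.1 + 1.31 × 13.32 = 18.5492%
Jensen's α = Rp − E[R] = 4.43% − 18.5492% = -14.1192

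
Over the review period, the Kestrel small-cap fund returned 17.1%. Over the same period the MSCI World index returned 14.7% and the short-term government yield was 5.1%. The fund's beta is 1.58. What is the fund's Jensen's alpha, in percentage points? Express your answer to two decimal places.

-3.17

CAPM expected return = Rf + β(Rm − Rf) = 5.1% + 1.58 × (14.7% − 5.1%) = 5.1 + 1.58 × 9.60 = 20.2680%
Jensen's α = Rp − E[R] = 17.1% − 20.2680% = -3.1680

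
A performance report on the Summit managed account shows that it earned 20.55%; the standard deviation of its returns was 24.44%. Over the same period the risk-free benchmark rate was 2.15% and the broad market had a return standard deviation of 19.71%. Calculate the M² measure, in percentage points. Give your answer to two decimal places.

16.99

Sharpe = (Rp − Rf) / σp = (20.55% − 2.15%) / 24.44% = 0.7529
M² = Rf + Sharpe × σm = 2.15% + 0.7529 × 19.71% = 16.9897%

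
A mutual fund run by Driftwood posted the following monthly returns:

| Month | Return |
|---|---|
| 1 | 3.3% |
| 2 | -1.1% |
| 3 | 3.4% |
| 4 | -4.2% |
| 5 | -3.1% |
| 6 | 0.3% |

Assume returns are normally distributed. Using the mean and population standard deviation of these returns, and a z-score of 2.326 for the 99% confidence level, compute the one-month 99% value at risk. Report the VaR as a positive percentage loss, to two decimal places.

6.99

r̄ = (3.3 − 1.1 + 3.4 − 4.2 − 3.1 + 0.3) / 6 = -1.40 / 6 = -0.2333%
Population std dev = √[50.6733 / 6] = 2.9061%
VaR = −(r̄ − z·σ) = −(-0.2333 − 2.326 × 2.9061) = −(-6.9929) = 6.9929%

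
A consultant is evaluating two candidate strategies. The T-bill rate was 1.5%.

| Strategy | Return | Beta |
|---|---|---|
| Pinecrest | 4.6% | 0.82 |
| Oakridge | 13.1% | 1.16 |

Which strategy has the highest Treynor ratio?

Pinecrest: Treynor = (4.6% − 1.5%) / 0.82 = 3.780
Oakridge: Treynor = (13.1% − 1.5%) / 1.16 = 10.000
Highest: Oakridge (10.000).

Oakridge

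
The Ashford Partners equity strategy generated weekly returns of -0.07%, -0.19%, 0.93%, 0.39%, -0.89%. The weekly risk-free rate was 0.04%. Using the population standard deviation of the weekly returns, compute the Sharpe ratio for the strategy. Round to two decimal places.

-0.01

r̄ = (-0.07 − 0.19 + 0.93 + 0.39 − 0.89) / 5 = 0.170 / 5 = 0.0340%
Σ(r − r̄)² = (-0.07 − 0.0340)² + (-0.19 − 0.0340)² + … = 1.8443
population σ = √(1.8443 / 5) = √0.3689 = 0.6074%
Sharpe = (r̄ − rf) / σ = (0.0340 − 0.04) / 0.6074 = -0.0060 / 0.6074 = -0.0099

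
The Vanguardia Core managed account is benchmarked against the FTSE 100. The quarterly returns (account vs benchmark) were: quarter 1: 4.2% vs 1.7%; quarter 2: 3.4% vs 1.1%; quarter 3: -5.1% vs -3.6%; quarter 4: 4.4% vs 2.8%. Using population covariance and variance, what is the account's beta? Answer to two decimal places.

1.59

r̄p = 1.7250%,  r̄m = 0.5000%
Cov = Σ(rp − r̄p)(rm − r̄m) / 4 = 9.5275
Var(rm) = Σ(rm − r̄m)² / 4 = 5.9750
β = Cov / Var = 9.5275 / 5.9750 = 1.5946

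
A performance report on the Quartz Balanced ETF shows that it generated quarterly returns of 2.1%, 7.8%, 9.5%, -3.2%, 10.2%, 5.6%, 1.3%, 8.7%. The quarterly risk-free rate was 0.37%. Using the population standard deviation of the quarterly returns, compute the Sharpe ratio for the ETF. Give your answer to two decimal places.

Mean return r̄ = 42.00 / 8 = 5.2500%
Population std dev = √[158.0200 / 8] = 4.4444%
Sharpe = (r̄ − rf) / σ = (5.2500 − 0.37) / 4.4444 = 4.8800 / 4.4444 = 1.0980

1.10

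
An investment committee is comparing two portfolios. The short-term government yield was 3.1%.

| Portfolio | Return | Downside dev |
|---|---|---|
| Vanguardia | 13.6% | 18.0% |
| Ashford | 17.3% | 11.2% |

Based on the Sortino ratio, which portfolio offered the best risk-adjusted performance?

Ashford

Vanguardia: Sortino ratio = (13.6% − 3.1%) / 18.0% = 0.583
Ashford: Sortino ratio = (17.3% − 3.1%) / 11.2% = 1.268
Highest: Ashford (1.268).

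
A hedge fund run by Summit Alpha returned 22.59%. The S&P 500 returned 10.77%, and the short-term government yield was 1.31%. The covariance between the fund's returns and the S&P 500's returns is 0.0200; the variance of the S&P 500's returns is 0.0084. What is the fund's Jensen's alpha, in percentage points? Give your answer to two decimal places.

-1.24

β = Cov / Var = 0.0200 / 0.0084 = 2.3810
E[R] = Rf + β(Rm − Rf) = 1.31% + 2.3810 × (10.77% − 1.31%) = 23.8343%
α = Rp − E[R] = 22.59% − 23.8343% = -1.2443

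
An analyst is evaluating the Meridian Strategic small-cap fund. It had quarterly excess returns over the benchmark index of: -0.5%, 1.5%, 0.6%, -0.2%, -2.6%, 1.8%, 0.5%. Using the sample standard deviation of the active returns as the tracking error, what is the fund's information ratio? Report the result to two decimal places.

0.11

r̄ = (-0.5 + 1.5 + 0.6 − 0.2 − 2.6 + 1.8 + 0.5) / 7 = 0.1571%
Σ(r − r̄)² = (-0.5 − 0.1571)² + (1.5 − 0.1571)² + (0.6 − 0.1571)² + … = 12.9771
σ = √[12.9771 / 6] = 1.4707%
IR = r̄ / tracking error = 0.1571 / 1.4707 = 0.1068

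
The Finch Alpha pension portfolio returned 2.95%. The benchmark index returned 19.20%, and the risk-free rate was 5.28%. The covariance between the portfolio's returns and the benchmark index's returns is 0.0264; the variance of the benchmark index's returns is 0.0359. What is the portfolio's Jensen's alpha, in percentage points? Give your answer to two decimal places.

-12.57

β = Cov / Var = 0.0264 / 0.0359 = 0.7354
E[R] = Rf + β(Rm − Rf) = 5.28% + 0.7354 × (19.20% − 5.28%) = 15.5168%
α = Rp − E[R] = 2.95% − 15.5168% = -12.5668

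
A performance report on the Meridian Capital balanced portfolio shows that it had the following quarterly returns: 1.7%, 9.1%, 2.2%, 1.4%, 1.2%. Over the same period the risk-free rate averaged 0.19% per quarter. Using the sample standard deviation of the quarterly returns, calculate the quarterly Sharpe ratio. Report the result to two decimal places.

r̄ = (1.7 + 9.1 + 2.2 + 1.4 + 1.2) / 5 = 15.60 / 5 = 3.1200%
Σ(r − r̄)² = 45.2680; sample σ = √(45.2680/4) = 3.3641%
Sharpe = (r̄ − rf) / σ = (3.1200 − 0.19) / 3.3641 = 2.9300 / 3.3641 = 0.8710

0.87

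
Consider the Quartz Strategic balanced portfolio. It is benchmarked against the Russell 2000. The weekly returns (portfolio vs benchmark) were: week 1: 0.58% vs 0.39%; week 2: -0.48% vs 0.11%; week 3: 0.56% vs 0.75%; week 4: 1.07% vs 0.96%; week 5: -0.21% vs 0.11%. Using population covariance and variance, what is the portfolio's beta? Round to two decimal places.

r̄p = 0.3040%,  r̄m = 0.4640%
Cov = Σ(rp − r̄p)(rm − r̄m) / 5 = 0.1784
Var(rm) = Σ(rm − r̄m)² / 5 = 0.1168
β = Cov / Var = 0.1784 / 0.1168 = 1.5274

1.53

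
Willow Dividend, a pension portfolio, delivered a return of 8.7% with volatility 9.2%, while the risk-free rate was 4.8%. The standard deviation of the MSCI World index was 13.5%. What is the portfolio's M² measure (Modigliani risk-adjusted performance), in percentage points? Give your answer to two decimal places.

10.52

Sharpe = (Rp − Rf) / σp = (8.7% − 4.8%) / 9.2% = 0.4239
M² = Rf + Sharpe × σm = 4.8% + 0.4239 × 13.5% = 10.5227%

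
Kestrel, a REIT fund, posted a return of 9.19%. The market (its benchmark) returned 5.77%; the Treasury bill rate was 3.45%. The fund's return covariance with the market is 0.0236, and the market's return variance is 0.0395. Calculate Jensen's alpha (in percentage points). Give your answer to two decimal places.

β = Cov / Var = 0.0236 / 0.0395 = 0.5975
E[R] = Rf + β(Rm − Rf) = 3.45% + 0.5975 × (5.77% − 3.45%) = 4.8362%
α = Rp − E[R] = 9.19% − 4.8362% = 4.3538

4.35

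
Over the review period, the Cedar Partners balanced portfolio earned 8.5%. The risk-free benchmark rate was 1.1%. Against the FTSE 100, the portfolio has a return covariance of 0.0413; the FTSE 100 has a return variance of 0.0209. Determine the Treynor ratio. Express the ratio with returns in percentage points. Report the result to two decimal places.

β = Cov / Var = 0.0413 / 0.0209 = 1.9761
Treynor = (Rp − Rf) / β = (8.5% − 1.1%) / 1.9761 = 7.40 / 1.9761 = 3.7447

3.74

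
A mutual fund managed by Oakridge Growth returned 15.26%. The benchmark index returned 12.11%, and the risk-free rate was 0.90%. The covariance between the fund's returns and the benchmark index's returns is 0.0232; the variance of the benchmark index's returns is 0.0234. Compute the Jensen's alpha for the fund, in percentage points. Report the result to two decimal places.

β = Cov / Var = 0.0232 / 0.0234 = 0.9915
E[R] = Rf + β(Rm − Rf) = 0.90% + 0.9915 × (12.11% − 0.90%) = 12.0147%
α = Rp − E[R] = 15.26% − 12.0147% = 3.2453

3.25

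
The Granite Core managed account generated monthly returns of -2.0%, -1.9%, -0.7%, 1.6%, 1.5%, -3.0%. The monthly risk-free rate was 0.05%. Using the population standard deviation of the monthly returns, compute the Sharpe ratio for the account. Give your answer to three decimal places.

μ = (-2 − 1.9 − 0.7 + 1.6 + 1.5 − 3) / 6 = -0.7500%
Population σ = √[Σ(r − μ)² / 6] = √[18.5350 / 6] = √3.0892 = 1.7576%
Sharpe = (μ − rf) / σ = (-0.7500 − 0.05) / 1.7576 = -0.8000 / 1.7576 = -0.4552

-0.455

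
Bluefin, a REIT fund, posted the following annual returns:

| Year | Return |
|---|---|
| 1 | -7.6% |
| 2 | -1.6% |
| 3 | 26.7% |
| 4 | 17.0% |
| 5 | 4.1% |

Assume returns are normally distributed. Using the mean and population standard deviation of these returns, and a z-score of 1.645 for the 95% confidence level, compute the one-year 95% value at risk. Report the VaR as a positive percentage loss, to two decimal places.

12.84

r̄ = (-7.6 − 1.6 + 26.7 + 17 + 4.1) / 5 = 7.7200%
Σ(r − r̄)² = 781.0280; population σ = √(781.0280/5) = 12.4982%
VaR = −(r̄ − z·σ) = −(7.7200 − 1.645 × 12.4982) = −(-12.8395) = 12.8395%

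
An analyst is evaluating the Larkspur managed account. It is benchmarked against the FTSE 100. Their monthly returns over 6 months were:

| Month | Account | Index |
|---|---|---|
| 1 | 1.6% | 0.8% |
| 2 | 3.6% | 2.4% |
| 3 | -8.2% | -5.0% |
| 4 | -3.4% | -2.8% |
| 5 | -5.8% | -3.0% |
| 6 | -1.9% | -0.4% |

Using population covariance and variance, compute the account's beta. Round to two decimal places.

1.58

r̄p = -2.3500%,  r̄m = -1.3333%
Cov = Σ(rp − r̄p)(rm − r̄m) / 6 = 9.9667
Var(rm) = Σ(rm − r̄m)² / 6 = 6.2889
β = Cov / Var = 9.9667 / 6.2889 = 1.5848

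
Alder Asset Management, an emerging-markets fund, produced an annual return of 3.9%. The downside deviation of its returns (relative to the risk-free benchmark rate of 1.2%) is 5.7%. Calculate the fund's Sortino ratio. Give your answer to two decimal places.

0.47

Sortino = (Rp − Rf) / σd = (3.9% − 1.2%) / 5.7% = 2.70% / 5.7% = 0.4737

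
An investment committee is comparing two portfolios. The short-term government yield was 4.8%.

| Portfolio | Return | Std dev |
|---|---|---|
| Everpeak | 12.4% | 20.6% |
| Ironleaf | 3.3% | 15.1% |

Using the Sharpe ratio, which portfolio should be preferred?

Everpeak: Sharpe ratio = (12.4% − 4.8%) / 20.6% = 0.369
Ironleaf: Sharpe ratio = (3.3% − 4.8%) / 15.1% = -0.099
Highest: Everpeak (0.369).

Everpeak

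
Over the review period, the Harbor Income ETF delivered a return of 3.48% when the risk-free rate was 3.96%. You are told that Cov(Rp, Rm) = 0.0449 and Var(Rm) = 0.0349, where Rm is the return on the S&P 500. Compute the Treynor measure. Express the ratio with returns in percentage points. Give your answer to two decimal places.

-0.37

β = Cov / Var = 0.0449 / 0.0349 = 1.2865
Treynor = (Rp − Rf) / β = (3.48% − 3.96%) / 1.2865 = -0.48 / 1.2865 = -0.3731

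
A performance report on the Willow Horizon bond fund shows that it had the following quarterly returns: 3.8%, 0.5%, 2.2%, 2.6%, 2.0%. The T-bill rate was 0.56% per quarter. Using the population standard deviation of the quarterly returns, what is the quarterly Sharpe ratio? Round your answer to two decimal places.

r̄ = (3.8 + 0.5 + 2.2 + 2.6 + 2) / 5 = 11.10 / 5 = 2.2200%
Population σ = √[Σ(r − r̄)² / 5] = √[5.6480 / 5] = √1.1296 = 1.0628%
Sharpe = (r̄ − rf) / σ = (2.2200 − 0.56) / 1.0628 = 1.6600 / 1.0628 = 1.5619

1.56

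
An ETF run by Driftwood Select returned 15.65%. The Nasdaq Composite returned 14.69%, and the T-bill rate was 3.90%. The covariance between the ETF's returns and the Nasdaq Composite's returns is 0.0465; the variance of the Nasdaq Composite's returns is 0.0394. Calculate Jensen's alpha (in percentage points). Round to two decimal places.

β = Cov / Var = 0.0465 / 0.0394 = 1.1802
E[R] = Rf + β(Rm − Rf) = 3.90% + 1.1802 × (14.69% − 3.90%) = 16.6344%
α = Rp − E[R] = 15.65% − 16.6344% = -0.9844

-0.98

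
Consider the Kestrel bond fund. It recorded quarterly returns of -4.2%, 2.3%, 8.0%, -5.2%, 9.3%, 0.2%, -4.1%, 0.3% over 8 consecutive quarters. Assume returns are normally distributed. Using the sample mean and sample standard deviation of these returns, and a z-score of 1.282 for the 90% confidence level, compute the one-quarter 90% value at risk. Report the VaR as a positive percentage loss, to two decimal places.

Mean return r̄ = 6.60 / 8 = 0.8250%
Sample σ = √[Σ(r − r̄)² / 7] = √[211.9550 / 7] = √30.2793 = 5.5027%
VaR = −(r̄ − z·σ) = −(0.8250 − 1.282 × 5.5027) = −(-6.2295) = 6.2295%

6.23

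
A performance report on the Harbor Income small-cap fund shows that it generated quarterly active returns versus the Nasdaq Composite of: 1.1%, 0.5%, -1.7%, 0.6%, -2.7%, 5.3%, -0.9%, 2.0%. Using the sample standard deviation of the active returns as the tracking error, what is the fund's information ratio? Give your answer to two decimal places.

0.21

r̄ = (1.1 + 0.5 − 1.7 + 0.6 − 2.7 + 5.3 − 0.9 + 2) / 8 = 4.20 / 8 = 0.5250%
Sample σ = √[Σ(r − r̄)² / 7] = √[42.6950 / 7] = √6.0993 = 2.4697%
IR = r̄ / tracking error = 0.5250 / 2.4697 = 0.2126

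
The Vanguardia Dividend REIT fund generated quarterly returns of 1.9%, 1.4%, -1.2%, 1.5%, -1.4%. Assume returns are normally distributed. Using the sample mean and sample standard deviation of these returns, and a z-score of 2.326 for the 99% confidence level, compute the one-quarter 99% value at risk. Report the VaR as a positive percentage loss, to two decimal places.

Mean return r̄ = 2.20 / 5 = 0.4400%
Sample std dev = √[10.2520 / 4] = 1.6009%
VaR = −(r̄ − z·σ) = −(0.4400 − 2.326 × 1.6009) = −(-3.2837) = 3.2837%

3.28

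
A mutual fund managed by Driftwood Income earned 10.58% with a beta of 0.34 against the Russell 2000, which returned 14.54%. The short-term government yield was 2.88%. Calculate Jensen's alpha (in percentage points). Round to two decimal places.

3.74

CAPM expected return = Rf + β(Rm − Rf) = 2.88% + 0.34 × (14.54% − 2.88%) = 2.88 + 0.34 × 11.66 = 6.8444%
Jensen's α = Rp − E[R] = 10.58% − 6.8444% = 3.7356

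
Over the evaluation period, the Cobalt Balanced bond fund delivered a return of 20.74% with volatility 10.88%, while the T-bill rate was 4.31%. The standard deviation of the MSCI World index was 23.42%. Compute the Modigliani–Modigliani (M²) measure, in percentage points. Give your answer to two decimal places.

Sharpe = (Rp − Rf) / σp = (20.74% − 4.31%) / 10.88% = 1.5101
M² = Rf + Sharpe × σm = 4.31% + 1.5101 × 23.42% = 39.6765%

39.68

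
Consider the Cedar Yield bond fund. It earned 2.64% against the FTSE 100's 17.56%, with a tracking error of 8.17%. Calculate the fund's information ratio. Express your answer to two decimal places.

-1.83

IR = (Rp − Rb) / TE = (2.64% − 17.56%) / 8.17% = -14.92% / 8.17% = -1.8262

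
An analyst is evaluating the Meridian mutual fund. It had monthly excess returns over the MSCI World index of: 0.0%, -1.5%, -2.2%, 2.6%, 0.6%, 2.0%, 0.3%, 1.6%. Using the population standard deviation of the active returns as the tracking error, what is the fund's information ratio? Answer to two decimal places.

r̄ = (0 − 1.5 − 2.2 + 2.6 + 0.6 + 2 + 0.3 + 1.6) / 8 = 3.40 / 8 = 0.4250%
Σ(r − r̄)² = (0 − 0.4250)² + (-1.5 − 0.4250)² + (-2.2 − 0.4250)² + … = 19.4150
population σ = √(19.4150 / 8) = √2.4269 = 1.5579%
IR = r̄ / tracking error = 0.4250 / 1.5579 = 0.2728

0.27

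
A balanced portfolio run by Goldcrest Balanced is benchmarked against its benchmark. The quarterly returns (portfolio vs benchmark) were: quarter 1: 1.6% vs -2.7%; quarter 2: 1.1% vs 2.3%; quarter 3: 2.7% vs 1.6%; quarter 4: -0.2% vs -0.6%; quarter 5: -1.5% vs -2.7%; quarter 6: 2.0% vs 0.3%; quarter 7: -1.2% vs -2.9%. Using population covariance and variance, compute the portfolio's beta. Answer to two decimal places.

0.49

r̄p = 0.6429%,  r̄m = -0.6714%
Cov = Σ(rp − r̄p)(rm − r̄m) / 7 = 1.9716
Var(rm) = Σ(rm − r̄m)² / 7 = 4.0192
β = Cov / Var = 1.9716 / 4.0192 = 0.4905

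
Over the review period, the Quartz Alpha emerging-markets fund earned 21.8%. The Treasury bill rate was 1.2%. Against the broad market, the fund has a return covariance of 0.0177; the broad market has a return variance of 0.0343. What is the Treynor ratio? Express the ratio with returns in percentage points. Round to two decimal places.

39.92

β = Cov / Var = 0.0177 / 0.0343 = 0.5160
Treynor = (Rp − Rf) / β = (21.8% − 1.2%) / 0.5160 = 20.60 / 0.5160 = 39.9225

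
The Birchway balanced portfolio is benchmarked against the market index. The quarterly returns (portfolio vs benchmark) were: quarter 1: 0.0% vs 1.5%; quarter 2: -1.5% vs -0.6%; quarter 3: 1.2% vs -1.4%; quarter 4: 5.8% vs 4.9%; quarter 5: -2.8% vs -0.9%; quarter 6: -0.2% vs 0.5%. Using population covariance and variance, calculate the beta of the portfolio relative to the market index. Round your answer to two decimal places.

1.05

r̄p = 0.4167%,  r̄m = 0.6667%
Cov = Σ(rp − r̄p)(rm − r̄m) / 6 = 4.7322
Var(rm) = Σ(rm − r̄m)² / 6 = 4.4956
β = Cov / Var = 4.7322 / 4.4956 = 1.0526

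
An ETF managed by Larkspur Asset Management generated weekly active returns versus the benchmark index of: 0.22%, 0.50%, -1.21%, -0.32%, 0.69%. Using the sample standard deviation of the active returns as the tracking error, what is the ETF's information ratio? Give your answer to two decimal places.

Mean return r̄ = -0.120 / 5 = -0.0240%
Σ(r − r̄)² = 2.3381; sample σ = √(2.3381/4) = 0.7645%
IR = r̄ / tracking error = -0.0240 / 0.7645 = -0.0314

-0.03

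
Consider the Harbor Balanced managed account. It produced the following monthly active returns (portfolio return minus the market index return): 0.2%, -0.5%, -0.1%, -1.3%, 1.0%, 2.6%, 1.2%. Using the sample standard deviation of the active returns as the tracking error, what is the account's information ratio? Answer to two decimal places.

0.35

Mean return μ = 3.10 / 7 = 0.4429%
Σ(r − μ)² = (0.2 − 0.4429)² + (-0.5 − 0.4429)² + … = 9.8171
sample σ = √(9.8171 / 6) = √1.6362 = 1.2791%
IR = μ / tracking error = 0.4429 / 1.2791 = 0.3463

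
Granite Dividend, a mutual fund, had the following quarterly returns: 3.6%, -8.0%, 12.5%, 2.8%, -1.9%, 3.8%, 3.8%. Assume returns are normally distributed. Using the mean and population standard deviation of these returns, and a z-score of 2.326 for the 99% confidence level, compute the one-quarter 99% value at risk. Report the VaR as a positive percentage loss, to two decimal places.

Mean return r̄ = 16.60 / 7 = 2.3714%
Σ(r − r̄)² = 234.1743; population σ = √(234.1743/7) = 5.7839%
VaR = −(r̄ − z·σ) = −(2.3714 − 2.326 × 5.7839) = −(-11.0820) = 11.0820%

11.08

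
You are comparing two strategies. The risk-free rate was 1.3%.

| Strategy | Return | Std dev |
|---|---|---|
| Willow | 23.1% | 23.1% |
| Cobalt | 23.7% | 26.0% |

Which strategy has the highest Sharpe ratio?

Willow: Sharpe ratio = (23.1% − 1.3%) / 23.1% = 0.944
Cobalt: Sharpe ratio = (23.7% − 1.3%) / 26.0% = 0.862
Highest: Willow (0.944).

Willow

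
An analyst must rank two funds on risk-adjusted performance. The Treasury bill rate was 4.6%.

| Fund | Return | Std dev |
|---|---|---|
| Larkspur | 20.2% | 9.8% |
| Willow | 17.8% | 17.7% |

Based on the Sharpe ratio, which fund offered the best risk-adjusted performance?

Larkspur

Larkspur: Sharpe ratio = (20.2% − 4.6%) / 9.8% = 1.592
Willow: Sharpe ratio = (17.8% − 4.6%) / 17.7% = 0.746
Highest: Larkspur (1.592).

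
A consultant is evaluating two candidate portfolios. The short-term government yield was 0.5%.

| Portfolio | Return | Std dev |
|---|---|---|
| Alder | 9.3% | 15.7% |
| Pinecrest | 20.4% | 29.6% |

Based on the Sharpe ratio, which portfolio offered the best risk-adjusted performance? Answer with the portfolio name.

Alder: Sharpe ratio = (9.3% − 0.5%) / 15.7% = 0.561
Pinecrest: Sharpe ratio = (20.4% − 0.5%) / 29.6% = 0.672
Highest: Pinecrest (0.672).

Pinecrest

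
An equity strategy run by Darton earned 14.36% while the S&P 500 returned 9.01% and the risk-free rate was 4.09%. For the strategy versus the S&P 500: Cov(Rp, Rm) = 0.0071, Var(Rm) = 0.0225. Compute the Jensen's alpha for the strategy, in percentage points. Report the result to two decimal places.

8.72

β = Cov / Var = 0.0071 / 0.0225 = 0.3156
E[R] = Rf + β(Rm − Rf) = 4.09% + 0.3156 × (9.01% − 4.09%) = 5.6428%
α = Rp − E[R] = 14.36% − 5.6428% = 8.7172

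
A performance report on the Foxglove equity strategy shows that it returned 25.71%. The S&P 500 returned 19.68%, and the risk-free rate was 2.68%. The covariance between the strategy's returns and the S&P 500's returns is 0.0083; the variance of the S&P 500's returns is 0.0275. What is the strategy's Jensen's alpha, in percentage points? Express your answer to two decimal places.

17.90

β = Cov / Var = 0.0083 / 0.0275 = 0.3018
E[R] = Rf + β(Rm − Rf) = 2.68% + 0.3018 × (19.68% − 2.68%) = 7.8106%
α = Rp − E[R] = 25.71% − 7.8106% = 17.8994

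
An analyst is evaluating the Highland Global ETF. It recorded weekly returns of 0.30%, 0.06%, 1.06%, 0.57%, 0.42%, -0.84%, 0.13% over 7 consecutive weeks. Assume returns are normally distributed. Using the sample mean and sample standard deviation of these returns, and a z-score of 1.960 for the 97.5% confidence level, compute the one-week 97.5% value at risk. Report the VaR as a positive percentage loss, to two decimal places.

0.90

μ = (0.3 + 0.06 + 1.06 + 0.57 + 0.42 − 0.84 + 0.13) / 7 = 1.700 / 7 = 0.2429%
Σ(r − μ)² = (0.3 − 0.2429)² + (0.06 − 0.2429)² + … = 2.0281
sample σ = √(2.0281 / 6) = √0.3380 = 0.5814%
VaR = −(μ − z·σ) = −(0.2429 − 1.960 × 0.5814) = −(-0.8966) = 0.8966%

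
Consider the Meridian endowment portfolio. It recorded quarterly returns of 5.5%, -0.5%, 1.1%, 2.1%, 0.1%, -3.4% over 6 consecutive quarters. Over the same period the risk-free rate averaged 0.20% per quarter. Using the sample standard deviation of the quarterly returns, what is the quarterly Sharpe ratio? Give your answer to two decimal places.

Mean return μ = 4.90 / 6 = 0.8167%
Sample std dev = √[43.6883 / 5] = 2.9560%
Sharpe = (μ − rf) / σ = (0.8167 − 0.2) / 2.9560 = 0.6167 / 2.9560 = 0.2086

0.21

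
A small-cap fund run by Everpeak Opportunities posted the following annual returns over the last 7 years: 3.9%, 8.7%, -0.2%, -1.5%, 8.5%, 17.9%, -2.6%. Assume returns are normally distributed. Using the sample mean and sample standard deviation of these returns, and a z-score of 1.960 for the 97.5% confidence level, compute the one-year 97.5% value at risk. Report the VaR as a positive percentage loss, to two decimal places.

9.37

Mean return μ = 34.70 / 7 = 4.9571%
Sample σ = √[Σ(r − μ)² / 6] = √[320.5971 / 6] = √53.4329 = 7.3098%
VaR = −(μ − z·σ) = −(4.9571 − 1.960 × 7.3098) = −(-9.3701) = 9.3701%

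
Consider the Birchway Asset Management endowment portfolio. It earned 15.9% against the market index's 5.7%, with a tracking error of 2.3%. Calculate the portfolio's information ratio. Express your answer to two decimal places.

4.43

IR = (Rp − Rb) / TE = (15.9% − 5.7%) / 2.3% = 10.20% / 2.3% = 4.4348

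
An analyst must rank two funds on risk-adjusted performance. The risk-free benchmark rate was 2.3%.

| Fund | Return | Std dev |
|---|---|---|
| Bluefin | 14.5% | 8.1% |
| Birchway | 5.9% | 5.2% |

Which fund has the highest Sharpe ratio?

Bluefin: Sharpe ratio = (14.5% − 2.3%) / 8.1% = 1.506
Birchway: Sharpe ratio = (5.9% − 2.3%) / 5.2% = 0.692
Highest: Bluefin (1.506).

Bluefin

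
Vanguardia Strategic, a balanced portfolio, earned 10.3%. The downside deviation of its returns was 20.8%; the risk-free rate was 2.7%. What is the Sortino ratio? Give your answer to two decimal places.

Sortino = (Rp − Rf) / σd = (10.3% − 2.7%) / 20.8% = 7.60% / 20.8% = 0.3654

0.37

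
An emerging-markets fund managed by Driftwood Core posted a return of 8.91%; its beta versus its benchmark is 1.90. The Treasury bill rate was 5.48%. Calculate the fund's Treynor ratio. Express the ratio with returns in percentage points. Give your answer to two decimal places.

Treynor = (Rp − Rf) / β = (8.91% − 5.48%) / 1.90 = 3.43 / 1.90 = 1.8053

1.81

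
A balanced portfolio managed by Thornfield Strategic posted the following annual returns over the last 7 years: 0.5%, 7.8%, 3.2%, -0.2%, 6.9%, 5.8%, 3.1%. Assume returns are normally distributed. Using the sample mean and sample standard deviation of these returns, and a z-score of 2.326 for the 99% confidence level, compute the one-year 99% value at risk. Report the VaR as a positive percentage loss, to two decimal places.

r̄ = (0.5 + 7.8 + 3.2 − 0.2 + 6.9 + 5.8 + 3.1) / 7 = 3.8714%
Σ(r − r̄)² = (0.5 − 3.8714)² + (7.8 − 3.8714)² + (3.2 − 3.8714)² + … = 57.3143
sample σ = √(57.3143 / 6) = √9.5524 = 3.0907%
VaR = −(r̄ − z·σ) = −(3.8714 − 2.326 × 3.0907) = −(-3.3176) = 3.3176%

3.32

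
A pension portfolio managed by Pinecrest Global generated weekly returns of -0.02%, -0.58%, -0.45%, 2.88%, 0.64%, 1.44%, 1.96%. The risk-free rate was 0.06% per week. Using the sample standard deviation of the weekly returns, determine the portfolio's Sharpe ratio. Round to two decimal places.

r̄ = (-0.02 − 0.58 − 0.45 + 2.88 + 0.64 + 1.44 + 1.96) / 7 = 5.870 / 7 = 0.8386%
Sample std dev = √[10.2361 / 6] = 1.3061%
Sharpe = (r̄ − rf) / σ = (0.8386 − 0.06) / 1.3061 = 0.7786 / 1.3061 = 0.5961

0.60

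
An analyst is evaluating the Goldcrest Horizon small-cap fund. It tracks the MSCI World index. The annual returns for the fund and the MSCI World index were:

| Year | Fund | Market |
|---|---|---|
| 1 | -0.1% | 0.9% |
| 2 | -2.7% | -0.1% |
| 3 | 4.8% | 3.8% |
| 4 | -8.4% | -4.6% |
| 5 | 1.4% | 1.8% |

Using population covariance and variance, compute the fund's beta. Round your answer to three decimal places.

1.573

r̄p = -1.0000%,  r̄m = 0.3600%
Cov = Σ(rp − r̄p)(rm − r̄m) / 5 = 12.2760
Var(rm) = Σ(rm − r̄m)² / 5 = 7.8024
β = Cov / Var = 12.2760 / 7.8024 = 1.5734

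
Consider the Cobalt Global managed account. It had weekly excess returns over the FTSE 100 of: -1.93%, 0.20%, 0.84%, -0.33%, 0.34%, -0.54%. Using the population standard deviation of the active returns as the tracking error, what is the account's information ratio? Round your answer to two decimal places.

r̄ = (-1.93 + 0.2 + 0.84 − 0.33 + 0.34 − 0.54) / 6 = -1.420 / 6 = -0.2367%
Population σ = √[Σ(r − r̄)² / 6] = √[4.6505 / 6] = √0.7751 = 0.8804%
IR = r̄ / tracking error = -0.2367 / 0.8804 = -0.2689

-0.27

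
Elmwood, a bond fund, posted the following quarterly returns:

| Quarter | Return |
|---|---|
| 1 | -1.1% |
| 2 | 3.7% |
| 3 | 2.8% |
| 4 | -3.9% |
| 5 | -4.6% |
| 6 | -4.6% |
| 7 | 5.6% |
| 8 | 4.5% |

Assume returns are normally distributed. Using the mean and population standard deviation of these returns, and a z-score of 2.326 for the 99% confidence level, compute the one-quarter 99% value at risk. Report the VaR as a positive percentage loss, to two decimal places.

9.12

Mean return r̄ = 2.40 / 8 = 0.3000%
Σ(r − r̄)² = (-1.1 − 0.3000)² + (3.7 − 0.3000)² + … = 131.1600
population σ = √(131.1600 / 8) = √16.3950 = 4.0491%
VaR = −(r̄ − z·σ) = −(0.3000 − 2.326 × 4.0491) = −(-9.1182) = 9.1182%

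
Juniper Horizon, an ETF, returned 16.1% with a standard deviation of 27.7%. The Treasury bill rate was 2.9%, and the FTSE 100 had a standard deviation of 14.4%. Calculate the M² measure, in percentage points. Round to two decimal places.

Sharpe = (Rp − Rf) / σp = (16.1% − 2.9%) / 27.7% = 0.4765
M² = Rf + Sharpe × σm = 2.9% + 0.4765 × 14.4% = 9.7616%

9.76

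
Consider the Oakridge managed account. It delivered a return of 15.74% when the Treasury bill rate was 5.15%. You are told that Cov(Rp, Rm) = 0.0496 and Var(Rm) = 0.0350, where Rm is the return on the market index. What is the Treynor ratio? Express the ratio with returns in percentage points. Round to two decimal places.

7.47

β = Cov / Var = 0.0496 / 0.0350 = 1.4171
Treynor = (Rp − Rf) / β = (15.74% − 5.15%) / 1.4171 = 10.59 / 1.4171 = 7.4730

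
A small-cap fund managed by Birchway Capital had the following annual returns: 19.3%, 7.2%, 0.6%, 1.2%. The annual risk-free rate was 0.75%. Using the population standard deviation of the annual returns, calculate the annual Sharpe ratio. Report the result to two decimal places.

0.84

Mean return r̄ = 28.30 / 4 = 7.0750%
Σ(r − r̄)² = 225.9075; population σ = √(225.9075/4) = 7.5151%
Sharpe = (r̄ − rf) / σ = (7.0750 − 0.75) / 7.5151 = 6.3250 / 7.5151 = 0.8416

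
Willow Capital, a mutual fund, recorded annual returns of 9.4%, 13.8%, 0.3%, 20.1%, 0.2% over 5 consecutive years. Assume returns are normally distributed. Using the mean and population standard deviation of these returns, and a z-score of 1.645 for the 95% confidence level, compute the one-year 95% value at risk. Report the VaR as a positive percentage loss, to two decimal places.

3.97

r̄ = (9.4 + 13.8 + 0.3 + 20.1 + 0.2) / 5 = 8.7600%
Population σ = √[Σ(r − r̄)² / 5] = √[299.2520 / 5] = √59.8504 = 7.7363%
VaR = −(r̄ − z·σ) = −(8.7600 − 1.645 × 7.7363) = −(-3.9662) = 3.9662%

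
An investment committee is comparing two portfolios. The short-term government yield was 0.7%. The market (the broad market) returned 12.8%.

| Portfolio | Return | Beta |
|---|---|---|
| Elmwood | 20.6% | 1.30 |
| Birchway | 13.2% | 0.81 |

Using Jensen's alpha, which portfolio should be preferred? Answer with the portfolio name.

Elmwood: α = 20.6% − [0.7% + 1.30 × (12.8% − 0.7%)] = 4.170
Birchway: α = 13.2% − [0.7% + 0.81 × (12.8% − 0.7%)] = 2.699
Highest: Elmwood (4.170).

Elmwood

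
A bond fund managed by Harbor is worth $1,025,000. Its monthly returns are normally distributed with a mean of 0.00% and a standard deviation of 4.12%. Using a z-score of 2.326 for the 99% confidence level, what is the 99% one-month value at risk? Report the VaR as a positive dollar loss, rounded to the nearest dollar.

Return at the 99% tail: μ − z·σ = 0.00% − 2.326 × 4.12% = 0 − 9.58312 = -9.58312%
VaR = −(-9.58312%) × $1,025,000 = 9.58312% × $1,025,000 = $98,227

$98,227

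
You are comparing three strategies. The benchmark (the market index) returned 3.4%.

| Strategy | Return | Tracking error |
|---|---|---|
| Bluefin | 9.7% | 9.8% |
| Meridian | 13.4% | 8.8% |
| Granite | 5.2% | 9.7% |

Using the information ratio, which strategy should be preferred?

Bluefin: IR = (9.7% − 3.4%) / 9.8% = 0.643
Meridian: IR = (13.4% − 3.4%) / 8.8% = 1.136
Granite: IR = (5.2% − 3.4%) / 9.7% = 0.186
Highest: Meridian (1.136).

Meridian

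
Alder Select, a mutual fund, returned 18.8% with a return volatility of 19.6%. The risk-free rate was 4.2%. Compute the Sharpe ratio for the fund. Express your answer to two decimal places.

Sharpe = (Rp − Rf) / σp = (18.8% − 4.2%) / 19.6% = 14.60% / 19.6% = 0.7449

0.74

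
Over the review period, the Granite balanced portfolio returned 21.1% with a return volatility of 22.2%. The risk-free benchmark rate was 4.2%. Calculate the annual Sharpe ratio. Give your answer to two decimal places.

0.76

Sharpe = (Rp − Rf) / σp = (21.1% − 4.2%) / 22.2% = 16.90% / 22.2% = 0.7613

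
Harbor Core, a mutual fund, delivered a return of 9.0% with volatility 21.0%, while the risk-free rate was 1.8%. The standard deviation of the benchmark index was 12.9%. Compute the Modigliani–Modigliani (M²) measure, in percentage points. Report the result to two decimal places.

6.22

Sharpe = (Rp − Rf) / σp = (9.0% − 1.8%) / 21.0% = 0.3429
M² = Rf + Sharpe × σm = 1.8% + 0.3429 × 12.9% = 6.2234%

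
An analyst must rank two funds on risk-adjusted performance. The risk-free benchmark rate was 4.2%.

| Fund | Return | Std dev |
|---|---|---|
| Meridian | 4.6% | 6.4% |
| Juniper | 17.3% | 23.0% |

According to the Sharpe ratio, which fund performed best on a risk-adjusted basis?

Juniper

Meridian: Sharpe ratio = (4.6% − 4.2%) / 6.4% = 0.063
Juniper: Sharpe ratio = (17.3% − 4.2%) / 23.0% = 0.570
Highest: Juniper (0.570).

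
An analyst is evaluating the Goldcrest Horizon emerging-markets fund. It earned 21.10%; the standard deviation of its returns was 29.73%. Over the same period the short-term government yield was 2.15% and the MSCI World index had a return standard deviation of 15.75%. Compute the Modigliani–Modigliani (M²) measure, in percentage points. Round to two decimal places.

Sharpe = (Rp − Rf) / σp = (21.10% − 2.15%) / 29.73% = 0.6374
M² = Rf + Sharpe × σm = 2.15% + 0.6374 × 15.75% = 12.1891%

12.19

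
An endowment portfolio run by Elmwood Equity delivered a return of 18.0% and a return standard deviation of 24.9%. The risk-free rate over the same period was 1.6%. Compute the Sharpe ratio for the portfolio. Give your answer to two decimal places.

0.66

Sharpe = (Rp − Rf) / σp = (18.0% − 1.6%) / 24.9% = 16.40% / 24.9% = 0.6586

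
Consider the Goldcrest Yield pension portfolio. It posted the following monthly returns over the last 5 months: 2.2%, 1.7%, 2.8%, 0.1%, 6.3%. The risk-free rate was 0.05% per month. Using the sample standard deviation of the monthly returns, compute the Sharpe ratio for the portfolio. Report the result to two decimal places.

1.12

Mean return μ = 13.10 / 5 = 2.6200%
Σ(r − μ)² = (2.2 − 2.6200)² + (1.7 − 2.6200)² + … = 20.9480
σ = √[20.9480 / 4] = 2.2884%
Sharpe = (μ − rf) / σ = (2.6200 − 0.05) / 2.2884 = 2.5700 / 2.2884 = 1.1231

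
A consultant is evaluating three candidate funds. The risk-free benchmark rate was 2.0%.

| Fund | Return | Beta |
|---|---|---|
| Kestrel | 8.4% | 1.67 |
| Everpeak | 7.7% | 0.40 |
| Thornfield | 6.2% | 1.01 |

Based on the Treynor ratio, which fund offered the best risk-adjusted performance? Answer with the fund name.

Kestrel: Treynor = (8.4% − 2.0%) / 1.67 = 3.832
Everpeak: Treynor = (7.7% − 2.0%) / 0.40 = 14.250
Thornfield: Treynor = (6.2% − 2.0%) / 1.01 = 4.158
Highest: Everpeak (14.250).

Everpeak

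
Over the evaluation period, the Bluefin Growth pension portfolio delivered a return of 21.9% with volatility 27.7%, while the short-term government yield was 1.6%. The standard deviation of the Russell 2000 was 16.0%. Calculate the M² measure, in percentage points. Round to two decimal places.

13.33

Sharpe = (Rp − Rf) / σp = (21.9% − 1.6%) / 27.7% = 0.7329
M² = Rf + Sharpe × σm = 1.6% + 0.7329 × 16.0% = 13.3264%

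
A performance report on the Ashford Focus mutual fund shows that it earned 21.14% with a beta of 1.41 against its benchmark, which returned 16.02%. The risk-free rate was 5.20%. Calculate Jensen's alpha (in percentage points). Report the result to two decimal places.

0.68

CAPM expected return = Rf + β(Rm − Rf) = 5.20% + 1.41 × (16.02% − 5.20%) = 5.2 + 1.41 × 10.82 = 20.4562%
Jensen's α = Rp − E[R] = 21.14% − 20.4562% = 0.6838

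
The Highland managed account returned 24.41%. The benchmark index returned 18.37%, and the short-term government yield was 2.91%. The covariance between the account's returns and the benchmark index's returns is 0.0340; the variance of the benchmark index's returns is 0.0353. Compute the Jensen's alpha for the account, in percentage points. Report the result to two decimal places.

β = Cov / Var = 0.0340 / 0.0353 = 0.9632
E[R] = Rf + β(Rm − Rf) = 2.91% + 0.9632 × (18.37% − 2.91%) = 17.8011%
α = Rp − E[R] = 24.41% − 17.8011% = 6.6089

6.61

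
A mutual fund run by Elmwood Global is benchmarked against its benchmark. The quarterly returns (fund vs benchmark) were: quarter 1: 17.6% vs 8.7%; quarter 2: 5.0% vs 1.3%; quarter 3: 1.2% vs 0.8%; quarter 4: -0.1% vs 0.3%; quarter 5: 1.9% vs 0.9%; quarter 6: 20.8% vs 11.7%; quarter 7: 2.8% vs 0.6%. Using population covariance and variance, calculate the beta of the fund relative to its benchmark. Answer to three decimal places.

1.794

r̄p = 7.0286%,  r̄m = 3.4714%
Cov = Σ(rp − r̄p)(rm − r̄m) / 7 = 33.7865
Var(rm) = Σ(rm − r̄m)² / 7 = 18.8306
β = Cov / Var = 33.7865 / 18.8306 = 1.7942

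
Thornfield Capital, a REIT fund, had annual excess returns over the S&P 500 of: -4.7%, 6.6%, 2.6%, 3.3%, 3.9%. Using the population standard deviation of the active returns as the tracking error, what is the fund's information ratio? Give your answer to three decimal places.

Mean return μ = 11.70 / 5 = 2.3400%
Population std dev = √[71.1320 / 5] = 3.7718%
IR = μ / tracking error = 2.3400 / 3.7718 = 0.6204

0.620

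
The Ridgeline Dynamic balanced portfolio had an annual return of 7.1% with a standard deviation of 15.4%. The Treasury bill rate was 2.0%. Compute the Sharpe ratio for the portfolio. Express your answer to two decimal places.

Sharpe = (Rp − Rf) / σp = (7.1% − 2.0%) / 15.4% = 5.10% / 15.4% = 0.3312

0.33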